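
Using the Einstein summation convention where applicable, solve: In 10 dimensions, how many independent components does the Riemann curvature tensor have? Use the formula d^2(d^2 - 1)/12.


The Riemann tensor in d dimensions has d^2(d^2 - 1)/12 independent components.
d = 10, so d^2 = 100
d^2 - 1 = 99
d^2(d^2 - 1) = 100 * 99 = 9900
Divide by 12: 9900 / 12 = 825

825


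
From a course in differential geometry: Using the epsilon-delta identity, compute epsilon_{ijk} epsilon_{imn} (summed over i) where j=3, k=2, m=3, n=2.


Using the identity: epsilon_{ijk} epsilon_{imn} = delta_{jm} delta_{kn} - delta_{jn} delta_{km}.
delta_{33} = 1
delta_{22} = 1
delta_{32} = 0
delta_{23} = 0
Result = 1 * 1 - 0 * 0 = 1 - 0 = 1

1


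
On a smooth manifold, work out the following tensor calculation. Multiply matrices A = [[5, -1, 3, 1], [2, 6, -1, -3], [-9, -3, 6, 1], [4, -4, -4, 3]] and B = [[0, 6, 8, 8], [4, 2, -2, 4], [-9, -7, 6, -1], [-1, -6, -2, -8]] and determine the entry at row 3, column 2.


(AB)_{ij} = sum_k A_{ik} B_{kj}.
For i=3, j=2:
A_{31} * B_{12} = -9 * 6 = -54
A_{32} * B_{22} = -3 * 2 = -6
A_{33} * B_{32} = 6 * -7 = -42
A_{34} * B_{42} = 1 * -6 = -6
Sum = -54 + -6 + -42 + -6 = -108

-108


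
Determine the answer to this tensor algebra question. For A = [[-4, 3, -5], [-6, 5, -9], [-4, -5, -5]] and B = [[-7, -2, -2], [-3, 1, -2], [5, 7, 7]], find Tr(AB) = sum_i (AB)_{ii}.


Tr(AB) = sum_i (AB)_{ii} where (AB)_{ii} = sum_k A_{ik} B_{ki}.
(AB)_{11} = -4*-7 + 3*-3 + -5*5 = -6
(AB)_{22} = -6*-2 + 5*1 + -9*7 = -46
(AB)_{33} = -4*-2 + -5*-2 + -5*7 = -17
Tr(AB) = -6 + -46 + -17 = -69

-69


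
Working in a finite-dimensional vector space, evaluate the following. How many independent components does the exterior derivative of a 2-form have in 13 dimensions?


The exterior derivative of a p-form is a (p+1)-form.
Its number of independent components is C(n, p+1).
n = 13, p+1 = 3
C(13, 3) = 286

286


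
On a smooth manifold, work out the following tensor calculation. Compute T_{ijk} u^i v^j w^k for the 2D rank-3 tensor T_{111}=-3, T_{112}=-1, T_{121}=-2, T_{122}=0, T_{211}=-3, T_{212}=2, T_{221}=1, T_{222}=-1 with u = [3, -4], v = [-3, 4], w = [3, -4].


S = sum over i,j,k of T_{ijk} u_i v_j w_k. Expanding all 8 terms:
T_{111}*u_1*v_1*w_1 = -3*3*-3*3 = 81  (running total: 81)
T_{112}*u_1*v_1*w_2 = -1*3*-3*-4 = -36  (running total: 45)
T_{121}*u_1*v_2*w_1 = -2*3*4*3 = -72  (running total: -27)
T_{122}*u_1*v_2*w_2 = 0*3*4*-4 = 0  (running total: -27)
T_{211}*u_2*v_1*w_1 = -3*-4*-3*3 = -108  (running total: -135)
T_{212}*u_2*v_1*w_2 = 2*-4*-3*-4 = -96  (running total: -231)
T_{221}*u_2*v_2*w_1 = 1*-4*4*3 = -48  (running total: -279)
T_{222}*u_2*v_2*w_2 = -1*-4*4*-4 = -64  (running total: -343)
S = -343

-343


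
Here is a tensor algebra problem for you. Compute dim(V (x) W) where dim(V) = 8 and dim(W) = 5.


The dimension of a tensor product is the product of dimensions.
dim(V) = 8, dim(W) = 5
dim(V (x) W) = 8 * 5 = 40

40


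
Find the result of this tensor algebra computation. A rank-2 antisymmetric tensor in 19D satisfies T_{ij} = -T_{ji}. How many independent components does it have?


An antisymmetric rank-2 tensor satisfies A_{ij} = -A_{ji}, so diagonal entries are zero.
The independent components are the upper-triangular entries: C(n, 2) = n(n-1)/2.
n = 19
C(19, 2) = 19 * 18 / 2 = 342 / 2 = 171

171


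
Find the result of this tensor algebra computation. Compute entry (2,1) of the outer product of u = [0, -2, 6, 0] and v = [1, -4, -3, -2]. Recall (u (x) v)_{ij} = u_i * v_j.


The outer product entry T_{ij} = u_i * v_j.
We need i=2, j=1.
u_2 = -2, v_1 = 1
T_{2,1} = -2 * 1 = -2

-2


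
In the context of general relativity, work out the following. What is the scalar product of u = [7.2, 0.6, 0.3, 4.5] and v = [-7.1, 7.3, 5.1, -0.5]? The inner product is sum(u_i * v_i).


The inner product u . v = sum of u_i * v_i.
Term-by-term: 7.2 * -7.1, 0.6 * 7.3, 0.3 * 5.1, 4.5 * -0.5
Products: -51.12, 4.38, 1.53, -2.25
Sum = -51.12 + 4.38 + 1.53 + -2.25 = -47.46

-47.46


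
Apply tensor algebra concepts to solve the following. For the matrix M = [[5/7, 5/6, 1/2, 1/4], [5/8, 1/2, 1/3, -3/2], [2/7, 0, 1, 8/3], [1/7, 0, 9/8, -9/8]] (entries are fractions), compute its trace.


The trace is the sum of diagonal entries.
Diagonal: M[1,1] = 5/7, M[2,2] = 1/2, M[3,3] = 1, M[4,4] = -9/8
Tr(M) = 5/7 + 1/2 + 1 + -9/8
Computing step by step:
After adding M[1,1]: 5/7
After adding M[2,2]: 17/14
After adding M[3,3]: 31/14
After adding M[4,4]: 61/56
Tr(M) = 61/56

61/56


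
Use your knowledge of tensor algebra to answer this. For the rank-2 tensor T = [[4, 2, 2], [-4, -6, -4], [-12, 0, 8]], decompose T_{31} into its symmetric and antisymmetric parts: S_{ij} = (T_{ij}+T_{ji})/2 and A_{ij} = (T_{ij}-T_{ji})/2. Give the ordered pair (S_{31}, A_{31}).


T_{31} = -12
T_{13} = 2
S_{31} = (-12 + 2)/2 = -10/2 = -5
A_{31} = (-12 - 2)/2 = -14/2 = -7
Check: S + A = -5 + -7 = -12 = T_{31}.

(-5, -7)


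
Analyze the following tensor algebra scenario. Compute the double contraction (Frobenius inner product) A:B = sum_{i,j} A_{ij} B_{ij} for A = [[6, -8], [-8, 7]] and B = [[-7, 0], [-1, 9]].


A:B = sum over all i,j of A_{ij} * B_{ij}.
Row 1: 6*-7=-42, -8*0=0 => row sum = -42
Row 2: -8*-1=8, 7*9=63 => row sum = 71
Total = -42 + 71 = 29

29


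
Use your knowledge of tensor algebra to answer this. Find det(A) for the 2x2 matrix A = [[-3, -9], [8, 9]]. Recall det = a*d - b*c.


For a 2x2 matrix [[a, b], [c, d]], det = a*d - b*c.
a = -3, b = -9, c = 8, d = 9
a*d = -3 * 9 = -27
b*c = -9 * 8 = -72
det = -27 - -72 = 45

45


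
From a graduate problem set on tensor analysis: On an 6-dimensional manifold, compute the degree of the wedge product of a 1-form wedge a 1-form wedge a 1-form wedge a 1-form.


The degree of a wedge product is the sum of the degrees of the individual forms.
Degrees: 1, 1, 1, 1
Total degree = 1 + 1 + 1 + 1 = 4

4


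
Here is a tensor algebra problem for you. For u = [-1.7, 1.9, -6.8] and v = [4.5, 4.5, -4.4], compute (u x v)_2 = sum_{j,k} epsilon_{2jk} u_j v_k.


(u x v)_2 = sum_{j,k} epsilon_{2jk} u_j v_k. Only permutations of (1,2,3) contribute; the two non-zero terms are:
eps_{213} u_1 v_3 = -1 * -1.7 * -4.4 = -7.48
eps_{231} u_3 v_1 = 1 * -6.8 * 4.5 = -30.6
(u x v)_2 = -38.08

-38.08


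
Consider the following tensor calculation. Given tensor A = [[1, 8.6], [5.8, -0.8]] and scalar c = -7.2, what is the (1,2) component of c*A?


Scalar multiplication: (cA)_{ij} = c * A_{ij}.
c = -7.2
A_{12} = 8.6
(cA)_{12} = -7.2 * 8.6 = -61.92

-61.92


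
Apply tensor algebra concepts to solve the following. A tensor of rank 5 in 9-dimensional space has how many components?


The number of components of a rank-r tensor in d dimensions is d^r.
Here d = 9 and r = 5.
9^5 = 59049

59049


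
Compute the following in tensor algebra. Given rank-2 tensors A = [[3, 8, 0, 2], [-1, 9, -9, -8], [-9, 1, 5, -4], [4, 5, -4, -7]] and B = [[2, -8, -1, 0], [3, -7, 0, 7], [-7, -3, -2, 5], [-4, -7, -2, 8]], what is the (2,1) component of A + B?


Tensor addition is component-wise: (A + B)_{ij} = A_{ij} + B_{ij}.
A_{21} = -1
B_{21} = 3
(A + B)_{21} = -1 + 3 = 2

2


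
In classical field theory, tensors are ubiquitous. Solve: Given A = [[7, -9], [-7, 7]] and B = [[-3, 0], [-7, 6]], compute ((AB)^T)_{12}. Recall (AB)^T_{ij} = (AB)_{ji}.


(AB)^T_{ij} = (AB)_{ji} = sum_k A_{jk} B_{ki}.
For i=1, j=2 we need (AB)_{21}:
A_{21} * B_{11} = -7 * -3 = 21
A_{22} * B_{21} = 7 * -7 = -49
Sum = 21 + -49 = -28

-28


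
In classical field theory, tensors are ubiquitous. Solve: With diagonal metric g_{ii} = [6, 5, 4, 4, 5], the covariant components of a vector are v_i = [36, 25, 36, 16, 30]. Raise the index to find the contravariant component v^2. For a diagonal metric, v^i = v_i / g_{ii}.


To raise an index with a diagonal metric: v^i = v_i / g_{ii}.
For index 2: v_2 = 25, g_{22} = 5
v^2 = 25 / 5 = 5

5


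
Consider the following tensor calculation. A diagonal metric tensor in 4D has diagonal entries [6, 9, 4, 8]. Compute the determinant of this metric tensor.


For a diagonal metric, the determinant is the product of diagonal entries.
Diagonal entries: 6, 9, 4, 8
det(g) = 6 * 9 * 4 * 8 = 1728

1728


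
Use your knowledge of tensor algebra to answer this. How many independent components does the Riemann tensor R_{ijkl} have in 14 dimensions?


The Riemann tensor in d dimensions has d^2(d^2 - 1)/12 independent components.
d = 14, so d^2 = 196
d^2 - 1 = 195
d^2(d^2 - 1) = 196 * 195 = 38220
Divide by 12: 38220 / 12 = 3185

3185


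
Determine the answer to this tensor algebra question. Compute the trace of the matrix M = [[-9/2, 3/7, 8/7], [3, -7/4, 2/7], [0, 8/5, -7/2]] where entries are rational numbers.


The trace is the sum of diagonal entries.
Diagonal: M[1,1] = -9/2, M[2,2] = -7/4, M[3,3] = -7/2
Tr(M) = -9/2 + -7/4 + -7/2
Computing step by step:
After adding M[1,1]: -9/2
After adding M[2,2]: -25/4
After adding M[3,3]: -39/4
Tr(M) = -39/4

-39/4


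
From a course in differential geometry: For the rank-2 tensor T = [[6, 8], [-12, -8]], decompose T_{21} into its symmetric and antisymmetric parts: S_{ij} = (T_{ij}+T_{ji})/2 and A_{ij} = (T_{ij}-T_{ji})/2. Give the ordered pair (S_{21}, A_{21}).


T_{21} = -12
T_{12} = 8
S_{21} = (-12 + 8)/2 = -4/2 = -2
A_{21} = (-12 - 8)/2 = -20/2 = -10
Check: S + A = -2 + -10 = -12 = T_{21}.

(-2, -10)


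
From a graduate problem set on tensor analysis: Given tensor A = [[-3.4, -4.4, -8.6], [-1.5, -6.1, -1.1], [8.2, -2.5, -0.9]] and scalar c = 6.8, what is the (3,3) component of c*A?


Scalar multiplication: (cA)_{ij} = c * A_{ij}.
c = 6.8
A_{33} = -0.9
(cA)_{33} = 6.8 * -0.9 = -6.12

-6.12


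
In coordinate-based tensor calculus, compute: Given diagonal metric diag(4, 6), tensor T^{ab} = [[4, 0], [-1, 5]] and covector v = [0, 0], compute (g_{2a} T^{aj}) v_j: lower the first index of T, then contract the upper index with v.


Step 1: lower the first index. For a diagonal metric, g_{ia} T^{aj} = g_{ii} T^{ij} (no sum on i).
g_{22} = 6
S_2{}^1 = 6 * T^{21} = 6 * -1 = -6
S_2{}^2 = 6 * T^{22} = 6 * 5 = 30
Step 2: contract S_2{}^j with v_j.
S_2{}^1 * v_1 = -6 * 0 = 0
S_2{}^2 * v_2 = 30 * 0 = 0
Result = 0 + 0 = 0

0


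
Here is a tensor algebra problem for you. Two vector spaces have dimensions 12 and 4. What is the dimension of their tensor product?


The dimension of a tensor product is the product of dimensions.
dim(V) = 12, dim(W) = 4
dim(V (x) W) = 12 * 4 = 48

48


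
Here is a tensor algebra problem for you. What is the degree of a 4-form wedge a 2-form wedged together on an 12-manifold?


The degree of a wedge product is the sum of the degrees of the individual forms.
Degrees: 4, 2
Total degree = 4 + 2 = 6

6


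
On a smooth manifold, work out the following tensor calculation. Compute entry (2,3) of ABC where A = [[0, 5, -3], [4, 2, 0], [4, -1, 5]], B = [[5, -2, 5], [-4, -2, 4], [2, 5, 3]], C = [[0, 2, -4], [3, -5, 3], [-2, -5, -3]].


(ABC)_{23} = sum_m (AB)_{2m} C_{m3}. First compute row 2 of AB.
(AB)_{21} = 4*5 + 2*-4 + 0*2 = 12
(AB)_{22} = 4*-2 + 2*-2 + 0*5 = -12
(AB)_{23} = 4*5 + 2*4 + 0*3 = 28
Now contract with column 3 of C:
(AB)_{21} * C_{13} = 12 * -4 = -48
(AB)_{22} * C_{23} = -12 * 3 = -36
(AB)_{23} * C_{33} = 28 * -3 = -84
(ABC)_{23} = -48 + -36 + -84 = -168

-168


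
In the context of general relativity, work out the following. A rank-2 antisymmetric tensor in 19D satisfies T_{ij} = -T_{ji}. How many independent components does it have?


An antisymmetric rank-2 tensor satisfies A_{ij} = -A_{ji}, so diagonal entries are zero.
The independent components are the upper-triangular entries: C(n, 2) = n(n-1)/2.
n = 19
C(19, 2) = 19 * 18 / 2 = 342 / 2 = 171

171


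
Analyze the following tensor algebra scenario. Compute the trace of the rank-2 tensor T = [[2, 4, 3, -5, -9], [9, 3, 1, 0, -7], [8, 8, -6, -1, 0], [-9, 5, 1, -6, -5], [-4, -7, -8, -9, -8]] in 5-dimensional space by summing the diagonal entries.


The contraction (trace) of a rank-2 tensor is the sum of its diagonal elements.
Diagonal entries: A[1,1] = 2, A[2,2] = 3, A[3,3] = -6, A[4,4] = -6, A[5,5] = -8
Tr(A) = 2 + 3 + -6 + -6 + -8 = -15

-15


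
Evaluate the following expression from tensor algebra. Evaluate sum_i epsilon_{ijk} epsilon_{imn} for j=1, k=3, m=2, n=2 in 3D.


Using the identity: epsilon_{ijk} epsilon_{imn} = delta_{jm} delta_{kn} - delta_{jn} delta_{km}.
delta_{12} = 0
delta_{32} = 0
delta_{12} = 0
delta_{32} = 0
Result = 0 * 0 - 0 * 0 = 0 - 0 = 0

0


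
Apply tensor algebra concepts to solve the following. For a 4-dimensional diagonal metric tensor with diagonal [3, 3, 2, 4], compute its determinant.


For a diagonal metric, the determinant is the product of diagonal entries.
Diagonal entries: 3, 3, 2, 4
det(g) = 3 * 3 * 2 * 4 = 72

72


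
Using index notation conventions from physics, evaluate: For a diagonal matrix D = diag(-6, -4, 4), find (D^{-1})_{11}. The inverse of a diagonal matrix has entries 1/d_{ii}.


For a diagonal matrix, the inverse has entries (D^{-1})_{ii} = 1/d_{ii}.
The diagonal entries are: d_{11} = -6, d_{22} = -4, d_{33} = 4
We need (D^{-1})_{11} = 1/d_{11} = 1/-6 = -1/6

-1/6


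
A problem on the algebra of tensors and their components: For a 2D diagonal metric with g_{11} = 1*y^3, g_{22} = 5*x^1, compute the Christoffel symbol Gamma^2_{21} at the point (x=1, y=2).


For a diagonal metric, Gamma^k_{ij} = (1/2) g^{kk} (dg_{ik}/dx_j + dg_{jk}/dx_i - dg_{ij}/dx_k).
The metric is diagonal, so g_{ab} = 0 for a != b.
At the given point: g_{11} = 8, g_{22} = 5
g^{22} = 1/5
dg_{22}/dx_1 = dg_{22}/dx_1 = 5
dg_{12}/dx_2 = 0 (off-diagonal)
dg_{21}/dx_2 = 0 (off-diagonal)
Numerator = 5 + 0 - 0 = 5
Gamma^2_{21} = 5 / (2 * 5) = 1/2

1/2


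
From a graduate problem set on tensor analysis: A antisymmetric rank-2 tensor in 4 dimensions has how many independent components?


A antisymmetric rank-2 tensor in d dimensions has d(d-1)/2 independent components.
d = 4
d(d-1)/2 = 4 * 3 / 2 = 12 / 2 = 6

6


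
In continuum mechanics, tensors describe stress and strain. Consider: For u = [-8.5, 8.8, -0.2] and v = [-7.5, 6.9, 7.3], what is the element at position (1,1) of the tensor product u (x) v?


The outer product entry T_{ij} = u_i * v_j.
We need i=1, j=1.
u_1 = -8.5, v_1 = -7.5
T_{1,1} = -8.5 * -7.5 = 63.75

63.75


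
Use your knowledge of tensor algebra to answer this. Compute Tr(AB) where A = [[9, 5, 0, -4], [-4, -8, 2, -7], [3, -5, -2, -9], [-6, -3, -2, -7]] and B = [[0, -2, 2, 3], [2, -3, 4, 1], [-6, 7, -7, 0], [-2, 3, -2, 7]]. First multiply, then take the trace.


Tr(AB) = sum_i (AB)_{ii} where (AB)_{ii} = sum_k A_{ik} B_{ki}.
(AB)_{11} = 9*0 + 5*2 + 0*-6 + -4*-2 = 18
(AB)_{22} = -4*-2 + -8*-3 + 2*7 + -7*3 = 25
(AB)_{33} = 3*2 + -5*4 + -2*-7 + -9*-2 = 18
(AB)_{44} = -6*3 + -3*1 + -2*0 + -7*7 = -70
Tr(AB) = 18 + 25 + 18 + -70 = -9

-9


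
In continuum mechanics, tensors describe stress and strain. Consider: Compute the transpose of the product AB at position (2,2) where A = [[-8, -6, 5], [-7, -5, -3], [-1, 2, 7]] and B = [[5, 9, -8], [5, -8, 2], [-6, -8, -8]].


(AB)^T_{ij} = (AB)_{ji} = sum_k A_{jk} B_{ki}.
For i=2, j=2 we need (AB)_{22}:
A_{21} * B_{12} = -7 * 9 = -63
A_{22} * B_{22} = -5 * -8 = 40
A_{23} * B_{32} = -3 * -8 = 24
Sum = -63 + 40 + 24 = 1

1


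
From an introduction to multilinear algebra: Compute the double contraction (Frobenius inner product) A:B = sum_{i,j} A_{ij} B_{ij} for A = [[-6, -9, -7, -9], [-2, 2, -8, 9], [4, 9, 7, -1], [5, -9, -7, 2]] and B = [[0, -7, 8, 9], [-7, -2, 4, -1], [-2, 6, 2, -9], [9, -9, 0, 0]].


A:B = sum over all i,j of A_{ij} * B_{ij}.
Row 1: -6*0=0, -9*-7=63, -7*8=-56, -9*9=-81 => row sum = -74
Row 2: -2*-7=14, 2*-2=-4, -8*4=-32, 9*-1=-9 => row sum = -31
Row 3: 4*-2=-8, 9*6=54, 7*2=14, -1*-9=9 => row sum = 69
Row 4: 5*9=45, -9*-9=81, -7*0=0, 2*0=0 => row sum = 126
Total = -74 + -31 + 69 + 126 = 90

90


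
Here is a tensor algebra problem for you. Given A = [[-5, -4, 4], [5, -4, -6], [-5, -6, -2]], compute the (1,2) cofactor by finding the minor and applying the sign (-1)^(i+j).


To find cofactor C_{12}, delete row 1 and column 2.
The resulting 2x2 submatrix is: [[5, -6], [-5, -2]]
Minor M_{12} = 5*-2 - -6*-5
  = -10 - 30 = -40
Sign = (-1)^(1+2) = (-1)^3 = -1
Cofactor C_{12} = -1 * -40 = 40

40


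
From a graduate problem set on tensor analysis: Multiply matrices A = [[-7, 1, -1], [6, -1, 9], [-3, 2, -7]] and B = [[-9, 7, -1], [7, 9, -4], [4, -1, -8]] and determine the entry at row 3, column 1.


(AB)_{ij} = sum_k A_{ik} B_{kj}.
For i=3, j=1:
A_{31} * B_{11} = -3 * -9 = 27
A_{32} * B_{21} = 2 * 7 = 14
A_{33} * B_{31} = -7 * 4 = -28
Sum = 27 + 14 + -28 = 13

13


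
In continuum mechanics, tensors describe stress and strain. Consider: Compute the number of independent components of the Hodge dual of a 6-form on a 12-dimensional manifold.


The Hodge dual of a p-form on an n-dimensional manifold is an (n-p)-form.
n = 12, p = 6, so dual degree = 12 - 6 = 6
The number of components is C(n, n-p) = C(12, 6) = 924

924


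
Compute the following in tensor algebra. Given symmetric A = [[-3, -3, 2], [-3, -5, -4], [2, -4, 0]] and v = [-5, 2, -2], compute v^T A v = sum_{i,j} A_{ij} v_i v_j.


First compute Av:
(Av)_1 = -3*-5 + -3*2 + 2*-2 = 5
(Av)_2 = -3*-5 + -5*2 + -4*-2 = 13
(Av)_3 = 2*-5 + -4*2 + 0*-2 = -18
Av = [5, 13, -18]
Then v^T (Av) = -5*5 + 2*13 + -2*-18
= -25 + 26 + 36 = 37

37


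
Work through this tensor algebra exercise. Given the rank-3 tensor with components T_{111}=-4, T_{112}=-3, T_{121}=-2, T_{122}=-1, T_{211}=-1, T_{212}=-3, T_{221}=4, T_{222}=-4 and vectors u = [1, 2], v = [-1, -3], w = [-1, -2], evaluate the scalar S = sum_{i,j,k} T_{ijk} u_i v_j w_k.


S = sum over i,j,k of T_{ijk} u_i v_j w_k. Expanding all 8 terms:
T_{111}*u_1*v_1*w_1 = -4*1*-1*-1 = -4  (running total: -4)
T_{112}*u_1*v_1*w_2 = -3*1*-1*-2 = -6  (running total: -10)
T_{121}*u_1*v_2*w_1 = -2*1*-3*-1 = -6  (running total: -16)
T_{122}*u_1*v_2*w_2 = -1*1*-3*-2 = -6  (running total: -22)
T_{211}*u_2*v_1*w_1 = -1*2*-1*-1 = -2  (running total: -24)
T_{212}*u_2*v_1*w_2 = -3*2*-1*-2 = -12  (running total: -36)
T_{221}*u_2*v_2*w_1 = 4*2*-3*-1 = 24  (running total: -12)
T_{222}*u_2*v_2*w_2 = -4*2*-3*-2 = -48  (running total: -60)
S = -60

-60


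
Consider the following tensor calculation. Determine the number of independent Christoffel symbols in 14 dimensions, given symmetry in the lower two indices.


Christoffel symbols Gamma^k_{ij} are symmetric in i,j, so there are d * d(d+1)/2 independent symbols.
d = 14
d(d+1)/2 = 14 * 15 / 2 = 105
Total = 14 * 105 = 1470

1470


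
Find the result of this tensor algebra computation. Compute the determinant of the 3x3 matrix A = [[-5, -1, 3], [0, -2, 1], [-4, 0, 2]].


Expanding along the first row, det(A) = a11*M_11 - a12*M_12 + a13*M_13, where M_1j is the (1,j) minor.
Minor M_11 = -2*2 - 1*0 = -4
Minor M_12 = 0*2 - 1*-4 = 4
Minor M_13 = 0*0 - -2*-4 = -8
det = -5*(-4) - -1*(4) + 3*(-8)
    = 20 - -4 + -24
    = 0

0


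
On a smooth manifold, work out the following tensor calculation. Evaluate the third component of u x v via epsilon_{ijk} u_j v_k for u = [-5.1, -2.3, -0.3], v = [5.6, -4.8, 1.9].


(u x v)_3 = sum_{j,k} epsilon_{3jk} u_j v_k. Only permutations of (1,2,3) contribute; the two non-zero terms are:
eps_{312} u_1 v_2 = 1 * -5.1 * -4.8 = 24.48
eps_{321} u_2 v_1 = -1 * -2.3 * 5.6 = 12.88
(u x v)_3 = 37.36

37.36


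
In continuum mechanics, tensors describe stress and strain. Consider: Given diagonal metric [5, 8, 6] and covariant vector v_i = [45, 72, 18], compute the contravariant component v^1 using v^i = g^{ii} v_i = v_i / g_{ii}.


To raise an index with a diagonal metric: v^i = v_i / g_{ii}.
For index 1: v_1 = 45, g_{11} = 5
v^1 = 45 / 5 = 9

9


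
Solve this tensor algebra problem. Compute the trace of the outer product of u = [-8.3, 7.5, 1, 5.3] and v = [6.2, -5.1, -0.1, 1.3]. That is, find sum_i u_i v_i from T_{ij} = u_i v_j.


The outer product gives T_{ij} = u_i v_j.
The trace (contraction) is Tr(T) = sum_i T_{ii} = sum_i u_i v_i.
Diagonal entries:
T_{11} = u_1 * v_1 = -8.3 * 6.2 = -51.46
T_{22} = u_2 * v_2 = 7.5 * -5.1 = -38.25
T_{33} = u_3 * v_3 = 1 * -0.1 = -0.1
T_{44} = u_4 * v_4 = 5.3 * 1.3 = 6.89
Tr(T) = -51.46 + -38.25 + -0.1 + 6.89 = -82.92

-82.92


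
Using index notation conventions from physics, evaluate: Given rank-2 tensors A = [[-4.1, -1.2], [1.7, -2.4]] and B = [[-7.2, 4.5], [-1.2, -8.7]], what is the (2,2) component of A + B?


Tensor addition is component-wise: (A + B)_{ij} = A_{ij} + B_{ij}.
A_{22} = -2.4
B_{22} = -8.7
(A + B)_{22} = -2.4 + -8.7 = -11.1

-11.1


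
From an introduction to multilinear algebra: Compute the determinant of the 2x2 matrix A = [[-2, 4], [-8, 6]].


For a 2x2 matrix [[a, b], [c, d]], det = a*d - b*c.
a = -2, b = 4, c = -8, d = 6
a*d = -2 * 6 = -12
b*c = 4 * -8 = -32
det = -12 - -32 = 20

20


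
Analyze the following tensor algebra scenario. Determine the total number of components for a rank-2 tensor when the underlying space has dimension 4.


The number of components of a rank-r tensor in d dimensions is d^r.
Here d = 4 and r = 2.
4^2 = 16

16


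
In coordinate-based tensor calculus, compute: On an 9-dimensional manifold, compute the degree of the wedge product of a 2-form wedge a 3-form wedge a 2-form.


The degree of a wedge product is the sum of the degrees of the individual forms.
Degrees: 2, 3, 2
Total degree = 2 + 3 + 2 = 7

7


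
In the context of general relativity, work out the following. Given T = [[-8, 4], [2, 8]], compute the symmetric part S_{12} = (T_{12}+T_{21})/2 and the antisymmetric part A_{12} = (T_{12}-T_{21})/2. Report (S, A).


T_{12} = 4
T_{21} = 2
S_{12} = (4 + 2)/2 = 6/2 = 3
A_{12} = (4 - 2)/2 = 2/2 = 1
Check: S + A = 3 + 1 = 4 = T_{12}.

(3, 1)


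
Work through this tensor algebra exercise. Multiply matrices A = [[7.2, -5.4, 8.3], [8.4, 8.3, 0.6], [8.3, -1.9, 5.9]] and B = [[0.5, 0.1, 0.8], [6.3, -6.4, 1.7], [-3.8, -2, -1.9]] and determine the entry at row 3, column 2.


(AB)_{ij} = sum_k A_{ik} B_{kj}.
For i=3, j=2:
A_{31} * B_{12} = 8.3 * 0.1 = 0.83
A_{32} * B_{22} = -1.9 * -6.4 = 12.16
A_{33} * B_{32} = 5.9 * -2 = -11.8
Sum = 0.83 + 12.16 + -11.8 = 1.19

1.19


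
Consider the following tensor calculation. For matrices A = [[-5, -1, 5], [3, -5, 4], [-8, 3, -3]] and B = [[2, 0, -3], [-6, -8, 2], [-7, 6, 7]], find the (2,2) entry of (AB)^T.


(AB)^T_{ij} = (AB)_{ji} = sum_k A_{jk} B_{ki}.
For i=2, j=2 we need (AB)_{22}:
A_{21} * B_{12} = 3 * 0 = 0
A_{22} * B_{22} = -5 * -8 = 40
A_{23} * B_{32} = 4 * 6 = 24
Sum = 0 + 40 + 24 = 64

64


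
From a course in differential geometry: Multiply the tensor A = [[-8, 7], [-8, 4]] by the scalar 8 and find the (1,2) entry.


Scalar multiplication: (cA)_{ij} = c * A_{ij}.
c = 8
A_{12} = 7
(cA)_{12} = 8 * 7 = 56

56


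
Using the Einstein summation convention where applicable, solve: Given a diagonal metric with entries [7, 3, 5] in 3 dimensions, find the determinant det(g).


For a diagonal metric, the determinant is the product of diagonal entries.
Diagonal entries: 7, 3, 5
det(g) = 7 * 3 * 5 = 105

105


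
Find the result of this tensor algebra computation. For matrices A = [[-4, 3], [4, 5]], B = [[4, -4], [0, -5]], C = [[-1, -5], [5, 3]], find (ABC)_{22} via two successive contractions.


(ABC)_{22} = sum_m (AB)_{2m} C_{m2}. First compute row 2 of AB.
(AB)_{21} = 4*4 + 5*0 = 16
(AB)_{22} = 4*-4 + 5*-5 = -41
Now contract with column 2 of C:
(AB)_{21} * C_{12} = 16 * -5 = -80
(AB)_{22} * C_{22} = -41 * 3 = -123
(ABC)_{22} = -80 + -123 = -203

-203


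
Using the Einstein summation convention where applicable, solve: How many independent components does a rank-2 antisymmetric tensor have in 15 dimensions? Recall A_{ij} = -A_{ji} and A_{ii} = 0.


An antisymmetric rank-2 tensor satisfies A_{ij} = -A_{ji}, so diagonal entries are zero.
The independent components are the upper-triangular entries: C(n, 2) = n(n-1)/2.
n = 15
C(15, 2) = 15 * 14 / 2 = 210 / 2 = 105

105


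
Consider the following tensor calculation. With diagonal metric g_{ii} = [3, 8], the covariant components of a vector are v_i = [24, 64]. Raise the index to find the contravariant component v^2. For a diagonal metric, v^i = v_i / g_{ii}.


To raise an index with a diagonal metric: v^i = v_i / g_{ii}.
For index 2: v_2 = 64, g_{22} = 8
v^2 = 64 / 8 = 8

8


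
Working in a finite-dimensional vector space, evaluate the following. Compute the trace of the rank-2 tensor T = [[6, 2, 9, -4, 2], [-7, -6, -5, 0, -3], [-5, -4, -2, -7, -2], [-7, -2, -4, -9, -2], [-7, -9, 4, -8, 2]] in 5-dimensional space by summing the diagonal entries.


The contraction (trace) of a rank-2 tensor is the sum of its diagonal elements.
Diagonal entries: A[1,1] = 6, A[2,2] = -6, A[3,3] = -2, A[4,4] = -9, A[5,5] = 2
Tr(A) = 6 + -6 + -2 + -9 + 2 = -9

-9


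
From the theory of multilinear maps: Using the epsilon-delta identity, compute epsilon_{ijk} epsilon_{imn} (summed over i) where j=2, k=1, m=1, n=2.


Using the identity: epsilon_{ijk} epsilon_{imn} = delta_{jm} delta_{kn} - delta_{jn} delta_{km}.
delta_{21} = 0
delta_{12} = 0
delta_{22} = 1
delta_{11} = 1
Result = 0 * 0 - 1 * 1 = 0 - 1 = -1

-1


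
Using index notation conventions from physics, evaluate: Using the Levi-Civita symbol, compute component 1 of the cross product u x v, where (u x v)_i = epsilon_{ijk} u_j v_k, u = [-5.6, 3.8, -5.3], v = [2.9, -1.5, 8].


(u x v)_1 = sum_{j,k} epsilon_{1jk} u_j v_k. Only permutations of (1,2,3) contribute; the two non-zero terms are:
eps_{123} u_2 v_3 = 1 * 3.8 * 8 = 30.4
eps_{132} u_3 v_2 = -1 * -5.3 * -1.5 = -7.95
(u x v)_1 = 22.45

22.45


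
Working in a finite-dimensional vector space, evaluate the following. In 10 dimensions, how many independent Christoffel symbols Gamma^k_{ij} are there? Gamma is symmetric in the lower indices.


Christoffel symbols Gamma^k_{ij} are symmetric in i,j, so there are d * d(d+1)/2 independent symbols.
d = 10
d(d+1)/2 = 10 * 11 / 2 = 55
Total = 10 * 55 = 550

550


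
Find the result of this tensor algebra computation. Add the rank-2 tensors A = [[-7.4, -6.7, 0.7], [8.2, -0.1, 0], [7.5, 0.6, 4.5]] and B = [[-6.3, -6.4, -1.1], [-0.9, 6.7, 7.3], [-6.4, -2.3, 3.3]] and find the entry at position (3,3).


Tensor addition is component-wise: (A + B)_{ij} = A_{ij} + B_{ij}.
A_{33} = 4.5
B_{33} = 3.3
(A + B)_{33} = 4.5 + 3.3 = 7.8

7.8


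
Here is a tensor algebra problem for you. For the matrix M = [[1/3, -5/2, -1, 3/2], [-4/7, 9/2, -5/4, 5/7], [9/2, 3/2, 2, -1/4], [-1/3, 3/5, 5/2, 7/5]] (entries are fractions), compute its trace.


The trace is the sum of diagonal entries.
Diagonal: M[1,1] = 1/3, M[2,2] = 9/2, M[3,3] = 2, M[4,4] = 7/5
Tr(M) = 1/3 + 9/2 + 2 + 7/5
Computing step by step:
After adding M[1,1]: 1/3
After adding M[2,2]: 29/6
After adding M[3,3]: 41/6
After adding M[4,4]: 247/30
Tr(M) = 247/30

247/30


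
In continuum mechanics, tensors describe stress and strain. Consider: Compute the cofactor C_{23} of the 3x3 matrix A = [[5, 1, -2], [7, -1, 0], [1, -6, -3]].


To find cofactor C_{23}, delete row 2 and column 3.
The resulting 2x2 submatrix is: [[5, 1], [1, -6]]
Minor M_{23} = 5*-6 - 1*1
  = -30 - 1 = -31
Sign = (-1)^(2+3) = (-1)^5 = -1
Cofactor C_{23} = -1 * -31 = 31

31


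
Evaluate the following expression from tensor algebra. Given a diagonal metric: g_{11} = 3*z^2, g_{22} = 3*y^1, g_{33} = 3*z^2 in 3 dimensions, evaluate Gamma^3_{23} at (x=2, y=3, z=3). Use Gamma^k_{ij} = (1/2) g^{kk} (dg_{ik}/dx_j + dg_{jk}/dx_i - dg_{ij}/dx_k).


For a diagonal metric, Gamma^k_{ij} = (1/2) g^{kk} (dg_{ik}/dx_j + dg_{jk}/dx_i - dg_{ij}/dx_k).
The metric is diagonal, so g_{ab} = 0 for a != b.
At the given point: g_{11} = 27, g_{22} = 9, g_{33} = 27
g^{33} = 1/27
dg_{23}/dx_3 = 0 (off-diagonal)
dg_{33}/dx_2 = dg_{33}/dx_2 = 0
dg_{23}/dx_3 = 0 (off-diagonal)
Numerator = 0 + 0 - 0 = 0
Gamma^3_{23} = 0 / (2 * 27) = 0

0


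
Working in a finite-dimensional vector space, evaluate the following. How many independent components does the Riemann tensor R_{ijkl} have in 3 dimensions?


The Riemann tensor in d dimensions has d^2(d^2 - 1)/12 independent components.
d = 3, so d^2 = 9
d^2 - 1 = 8
d^2(d^2 - 1) = 9 * 8 = 72
Divide by 12: 72 / 12 = 6

6


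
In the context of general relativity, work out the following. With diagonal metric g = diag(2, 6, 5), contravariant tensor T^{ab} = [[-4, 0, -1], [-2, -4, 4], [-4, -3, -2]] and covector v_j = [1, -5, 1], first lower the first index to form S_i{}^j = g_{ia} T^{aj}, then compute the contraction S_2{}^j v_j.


Step 1: lower the first index. For a diagonal metric, g_{ia} T^{aj} = g_{ii} T^{ij} (no sum on i).
g_{22} = 6
S_2{}^1 = 6 * T^{21} = 6 * -2 = -12
S_2{}^2 = 6 * T^{22} = 6 * -4 = -24
S_2{}^3 = 6 * T^{23} = 6 * 4 = 24
Step 2: contract S_2{}^j with v_j.
S_2{}^1 * v_1 = -12 * 1 = -12
S_2{}^2 * v_2 = -24 * -5 = 120
S_2{}^3 * v_3 = 24 * 1 = 24
Result = -12 + 120 + 24 = 132

132


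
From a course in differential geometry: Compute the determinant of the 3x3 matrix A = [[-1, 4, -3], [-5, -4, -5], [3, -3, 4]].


Expanding along the first row, det(A) = a11*M_11 - a12*M_12 + a13*M_13, where M_1j is the (1,j) minor.
Minor M_11 = -4*4 - -5*-3 = -31
Minor M_12 = -5*4 - -5*3 = -5
Minor M_13 = -5*-3 - -4*3 = 27
det = -1*(-31) - 4*(-5) + -3*(27)
    = 31 - -20 + -81
    = -30

-30


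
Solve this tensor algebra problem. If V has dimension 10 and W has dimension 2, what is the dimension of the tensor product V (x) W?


The dimension of a tensor product is the product of dimensions.
dim(V) = 10, dim(W) = 2
dim(V (x) W) = 10 * 2 = 20

20


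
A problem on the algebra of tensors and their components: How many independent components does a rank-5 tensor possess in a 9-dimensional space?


The number of components of a rank-r tensor in d dimensions is d^r.
Here d = 9 and r = 5.
9^5 = 59049

59049


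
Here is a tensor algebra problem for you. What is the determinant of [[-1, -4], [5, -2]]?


For a 2x2 matrix [[a, b], [c, d]], det = a*d - b*c.
a = -1, b = -4, c = 5, d = -2
a*d = -1 * -2 = 2
b*c = -4 * 5 = -20
det = 2 - -20 = 22

22


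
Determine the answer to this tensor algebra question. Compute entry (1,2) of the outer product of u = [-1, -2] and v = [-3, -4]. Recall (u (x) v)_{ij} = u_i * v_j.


The outer product entry T_{ij} = u_i * v_j.
We need i=1, j=2.
u_1 = -1, v_2 = -4
T_{1,2} = -1 * -4 = 4

4


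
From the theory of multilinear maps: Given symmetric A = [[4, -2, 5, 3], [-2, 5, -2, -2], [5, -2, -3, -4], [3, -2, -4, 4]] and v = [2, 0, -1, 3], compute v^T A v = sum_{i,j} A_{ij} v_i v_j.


First compute Av:
(Av)_1 = 4*2 + -2*0 + 5*-1 + 3*3 = 12
(Av)_2 = -2*2 + 5*0 + -2*-1 + -2*3 = -8
(Av)_3 = 5*2 + -2*0 + -3*-1 + -4*3 = 1
(Av)_4 = 3*2 + -2*0 + -4*-1 + 4*3 = 22
Av = [12, -8, 1, 22]
Then v^T (Av) = 2*12 + 0*-8 + -1*1 + 3*22
= 24 + 0 + -1 + 66 = 89

89


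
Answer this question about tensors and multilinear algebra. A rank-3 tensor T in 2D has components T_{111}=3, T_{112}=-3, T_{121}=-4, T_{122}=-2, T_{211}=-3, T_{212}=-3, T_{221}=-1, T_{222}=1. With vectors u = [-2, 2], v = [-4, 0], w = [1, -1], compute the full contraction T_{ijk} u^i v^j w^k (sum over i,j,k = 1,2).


S = sum over i,j,k of T_{ijk} u_i v_j w_k. Expanding all 8 terms:
T_{111}*u_1*v_1*w_1 = 3*-2*-4*1 = 24  (running total: 24)
T_{112}*u_1*v_1*w_2 = -3*-2*-4*-1 = 24  (running total: 48)
T_{121}*u_1*v_2*w_1 = -4*-2*0*1 = 0  (running total: 48)
T_{122}*u_1*v_2*w_2 = -2*-2*0*-1 = 0  (running total: 48)
T_{211}*u_2*v_1*w_1 = -3*2*-4*1 = 24  (running total: 72)
T_{212}*u_2*v_1*w_2 = -3*2*-4*-1 = -24  (running total: 48)
T_{221}*u_2*v_2*w_1 = -1*2*0*1 = 0  (running total: 48)
T_{222}*u_2*v_2*w_2 = 1*2*0*-1 = 0  (running total: 48)
S = 48

48


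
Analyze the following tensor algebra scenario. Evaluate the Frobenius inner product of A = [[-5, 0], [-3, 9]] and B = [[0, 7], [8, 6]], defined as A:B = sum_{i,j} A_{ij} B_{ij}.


A:B = sum over all i,j of A_{ij} * B_{ij}.
Row 1: -5*0=0, 0*7=0 => row sum = 0
Row 2: -3*8=-24, 9*6=54 => row sum = 30
Total = 0 + 30 = 30

30


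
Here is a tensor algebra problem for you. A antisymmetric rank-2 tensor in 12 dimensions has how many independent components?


A antisymmetric rank-2 tensor in d dimensions has d(d-1)/2 independent components.
d = 12
d(d-1)/2 = 12 * 11 / 2 = 132 / 2 = 66

66


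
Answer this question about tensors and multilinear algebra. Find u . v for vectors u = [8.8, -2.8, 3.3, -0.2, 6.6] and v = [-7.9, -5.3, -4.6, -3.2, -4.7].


The inner product u . v = sum of u_i * v_i.
Term-by-term: 8.8 * -7.9, -2.8 * -5.3, 3.3 * -4.6, -0.2 * -3.2, 6.6 * -4.7
Products: -69.52, 14.84, -15.18, 0.64, -31.02
Sum = -69.52 + 14.84 + -15.18 + 0.64 + -31.02 = -100.24

-100.24


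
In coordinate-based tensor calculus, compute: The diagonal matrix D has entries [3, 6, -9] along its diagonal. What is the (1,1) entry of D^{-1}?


For a diagonal matrix, the inverse has entries (D^{-1})_{ii} = 1/d_{ii}.
The diagonal entries are: d_{11} = 3, d_{22} = 6, d_{33} = -9
We need (D^{-1})_{11} = 1/d_{11} = 1/3 = 1/3

1/3


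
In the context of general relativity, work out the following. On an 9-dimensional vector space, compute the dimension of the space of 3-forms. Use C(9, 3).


The dimension of the space of p-forms on an n-dimensional space is C(n, p).
n = 9, p = 3
C(9, 3) = 9! / (3! * 6!) = 84

84


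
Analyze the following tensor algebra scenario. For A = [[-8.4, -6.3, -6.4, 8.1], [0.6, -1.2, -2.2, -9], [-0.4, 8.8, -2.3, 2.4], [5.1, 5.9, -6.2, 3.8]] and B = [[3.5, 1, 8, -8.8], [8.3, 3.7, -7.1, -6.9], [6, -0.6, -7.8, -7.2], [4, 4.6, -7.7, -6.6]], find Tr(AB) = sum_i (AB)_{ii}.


Tr(AB) = sum_i (AB)_{ii} where (AB)_{ii} = sum_k A_{ik} B_{ki}.
(AB)_{11} = -8.4*3.5 + -6.3*8.3 + -6.4*6 + 8.1*4 = -87.69
(AB)_{22} = 0.6*1 + -1.2*3.7 + -2.2*-0.6 + -9*4.6 = -43.92
(AB)_{33} = -0.4*8 + 8.8*-7.1 + -2.3*-7.8 + 2.4*-7.7 = -66.22
(AB)_{44} = 5.1*-8.8 + 5.9*-6.9 + -6.2*-7.2 + 3.8*-6.6 = -66.03
Tr(AB) = -87.69 + -43.92 + -66.22 + -66.03 = -263.86

-263.86


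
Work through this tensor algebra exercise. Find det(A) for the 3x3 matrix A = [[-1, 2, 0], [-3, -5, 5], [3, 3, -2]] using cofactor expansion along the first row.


Expanding along the first row, det(A) = a11*M_11 - a12*M_12 + a13*M_13, where M_1j is the (1,j) minor.
Minor M_11 = -5*-2 - 5*3 = -5
Minor M_12 = -3*-2 - 5*3 = -9
Minor M_13 = -3*3 - -5*3 = 6
det = -1*(-5) - 2*(-9) + 0*(6)
    = 5 - -18 + 0
    = 23

23


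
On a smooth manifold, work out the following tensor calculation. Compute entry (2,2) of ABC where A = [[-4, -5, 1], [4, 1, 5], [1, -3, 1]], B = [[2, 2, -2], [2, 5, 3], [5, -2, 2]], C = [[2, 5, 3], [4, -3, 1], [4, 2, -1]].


(ABC)_{22} = sum_m (AB)_{2m} C_{m2}. First compute row 2 of AB.
(AB)_{21} = 4*2 + 1*2 + 5*5 = 35
(AB)_{22} = 4*2 + 1*5 + 5*-2 = 3
(AB)_{23} = 4*-2 + 1*3 + 5*2 = 5
Now contract with column 2 of C:
(AB)_{21} * C_{12} = 35 * 5 = 175
(AB)_{22} * C_{22} = 3 * -3 = -9
(AB)_{23} * C_{32} = 5 * 2 = 10
(ABC)_{22} = 175 + -9 + 10 = 176

176


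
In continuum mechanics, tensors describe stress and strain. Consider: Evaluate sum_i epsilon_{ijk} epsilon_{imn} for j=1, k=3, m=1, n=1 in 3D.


Using the identity: epsilon_{ijk} epsilon_{imn} = delta_{jm} delta_{kn} - delta_{jn} delta_{km}.
delta_{11} = 1
delta_{31} = 0
delta_{11} = 1
delta_{31} = 0
Result = 1 * 0 - 1 * 0 = 0 - 0 = 0

0


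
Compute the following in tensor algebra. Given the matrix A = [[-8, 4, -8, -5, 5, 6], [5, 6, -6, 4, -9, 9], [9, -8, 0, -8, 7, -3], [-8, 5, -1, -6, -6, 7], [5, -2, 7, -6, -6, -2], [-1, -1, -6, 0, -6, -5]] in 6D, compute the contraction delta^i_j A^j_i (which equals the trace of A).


The contraction (trace) of a rank-2 tensor is the sum of its diagonal elements.
Diagonal entries: A[1,1] = -8, A[2,2] = 6, A[3,3] = 0, A[4,4] = -6, A[5,5] = -6, A[6,6] = -5
Tr(A) = -8 + 6 + 0 + -6 + -6 + -5 = -19

-19


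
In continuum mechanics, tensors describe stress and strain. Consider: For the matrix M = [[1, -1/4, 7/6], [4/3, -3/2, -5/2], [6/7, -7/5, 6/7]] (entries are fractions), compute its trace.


The trace is the sum of diagonal entries.
Diagonal: M[1,1] = 1, M[2,2] = -3/2, M[3,3] = 6/7
Tr(M) = 1 + -3/2 + 6/7
Computing step by step:
After adding M[1,1]: 1
After adding M[2,2]: -1/2
After adding M[3,3]: 5/14
Tr(M) = 5/14

5/14


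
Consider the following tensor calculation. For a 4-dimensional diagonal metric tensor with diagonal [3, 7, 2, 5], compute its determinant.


For a diagonal metric, the determinant is the product of diagonal entries.
Diagonal entries: 3, 7, 2, 5
det(g) = 3 * 7 * 2 * 5 = 210

210


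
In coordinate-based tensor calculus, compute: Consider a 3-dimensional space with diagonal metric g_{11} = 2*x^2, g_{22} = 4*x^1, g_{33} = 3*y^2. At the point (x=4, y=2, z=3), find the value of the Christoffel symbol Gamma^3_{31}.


For a diagonal metric, Gamma^k_{ij} = (1/2) g^{kk} (dg_{ik}/dx_j + dg_{jk}/dx_i - dg_{ij}/dx_k).
The metric is diagonal, so g_{ab} = 0 for a != b.
At the given point: g_{11} = 32, g_{22} = 16, g_{33} = 12
g^{33} = 1/12
dg_{33}/dx_1 = dg_{33}/dx_1 = 0
dg_{13}/dx_3 = 0 (off-diagonal)
dg_{31}/dx_3 = 0 (off-diagonal)
Numerator = 0 + 0 - 0 = 0
Gamma^3_{31} = 0 / (2 * 12) = 0

0


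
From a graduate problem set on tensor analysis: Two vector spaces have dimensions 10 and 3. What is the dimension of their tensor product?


The dimension of a tensor product is the product of dimensions.
dim(V) = 10, dim(W) = 3
dim(V (x) W) = 10 * 3 = 30

30


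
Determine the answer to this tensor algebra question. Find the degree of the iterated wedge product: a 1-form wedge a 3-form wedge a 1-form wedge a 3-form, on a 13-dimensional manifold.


The degree of a wedge product is the sum of the degrees of the individual forms.
Degrees: 1, 3, 1, 3
Total degree = 1 + 3 + 1 + 3 = 8

8


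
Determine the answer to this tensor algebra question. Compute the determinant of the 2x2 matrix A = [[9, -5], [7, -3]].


For a 2x2 matrix [[a, b], [c, d]], det = a*d - b*c.
a = 9, b = -5, c = 7, d = -3
a*d = 9 * -3 = -27
b*c = -5 * 7 = -35
det = -27 - -35 = 8

8


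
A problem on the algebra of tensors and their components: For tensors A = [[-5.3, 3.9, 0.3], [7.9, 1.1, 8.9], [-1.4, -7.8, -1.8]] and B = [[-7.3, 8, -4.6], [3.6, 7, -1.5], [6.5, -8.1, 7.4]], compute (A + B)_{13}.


Tensor addition is component-wise: (A + B)_{ij} = A_{ij} + B_{ij}.
A_{13} = 0.3
B_{13} = -4.6
(A + B)_{13} = 0.3 + -4.6 = -4.3

-4.3


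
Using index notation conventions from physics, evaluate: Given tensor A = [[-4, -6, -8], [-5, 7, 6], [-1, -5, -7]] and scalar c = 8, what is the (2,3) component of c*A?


Scalar multiplication: (cA)_{ij} = c * A_{ij}.
c = 8
A_{23} = 6
(cA)_{23} = 8 * 6 = 48

48


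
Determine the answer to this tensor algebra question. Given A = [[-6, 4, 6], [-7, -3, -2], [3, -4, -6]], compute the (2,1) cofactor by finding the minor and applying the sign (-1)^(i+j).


To find cofactor C_{21}, delete row 2 and column 1.
The resulting 2x2 submatrix is: [[4, 6], [-4, -6]]
Minor M_{21} = 4*-6 - 6*-4
  = -24 - -24 = 0
Sign = (-1)^(2+1) = (-1)^3 = -1
Cofactor C_{21} = -1 * 0 = 0

0


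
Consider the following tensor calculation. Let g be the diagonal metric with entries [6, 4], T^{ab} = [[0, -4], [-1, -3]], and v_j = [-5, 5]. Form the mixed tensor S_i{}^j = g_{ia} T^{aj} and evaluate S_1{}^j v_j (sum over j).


Step 1: lower the first index. For a diagonal metric, g_{ia} T^{aj} = g_{ii} T^{ij} (no sum on i).
g_{11} = 6
S_1{}^1 = 6 * T^{11} = 6 * 0 = 0
S_1{}^2 = 6 * T^{12} = 6 * -4 = -24
Step 2: contract S_1{}^j with v_j.
S_1{}^1 * v_1 = 0 * -5 = 0
S_1{}^2 * v_2 = -24 * 5 = -120
Result = 0 + -120 = -120

-120


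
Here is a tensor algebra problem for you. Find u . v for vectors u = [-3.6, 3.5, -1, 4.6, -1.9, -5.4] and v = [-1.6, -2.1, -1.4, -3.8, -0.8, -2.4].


The inner product u . v = sum of u_i * v_i.
Term-by-term: -3.6 * -1.6, 3.5 * -2.1, -1 * -1.4, 4.6 * -3.8, -1.9 * -0.8, -5.4 * -2.4
Products: 5.76, -7.35, 1.4, -17.48, 1.52, 12.96
Sum = 5.76 + -7.35 + 1.4 + -17.48 + 1.52 + 12.96 = -3.19

-3.19
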